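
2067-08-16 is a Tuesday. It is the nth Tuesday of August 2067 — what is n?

3rd

Day 16 falls in week ⌈16/7⌉ of the month.
Days 1–7 hold the 1st Tuesday, 8–14 the 2nd, 15–21 the 3rd, 22–28 the 4th, 29–31 the 5th.
16 is in the range for the 3rd.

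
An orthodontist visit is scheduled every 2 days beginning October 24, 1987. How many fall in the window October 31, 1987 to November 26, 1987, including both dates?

13

Occurrences land 2·i days after October 24, 1987 for i = 0, 1, 2, …
October 31, 1987 is 7 days after the start; 7 ÷ 2 = 3 remainder 1; since the remainder is 1, round up to i = 4. First occurrence in the window: #5 on November 1, 1987 (4×2 = 8 days in).
November 26, 1987 is 33 days after the start; 33 ÷ 2 = 16 remainder 1. Last occurrence in the window: #17 on November 25, 1987.
Occurrences #5 through #17: 13 in total.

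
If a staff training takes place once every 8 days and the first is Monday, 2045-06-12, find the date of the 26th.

The 26th occurrence is 25 intervals after the first: 25 × 8 = 200 days after 2045-06-12.
June has 30 days — 18 days to the end of June leaves 182.
July has 31 days (151 left).
August has 31 days (120 left).
September has 30 days (90 left).
October has 31 days (59 left).
November has 30 days (29 left).
29 days into December → 2045-12-29.

2045-12-29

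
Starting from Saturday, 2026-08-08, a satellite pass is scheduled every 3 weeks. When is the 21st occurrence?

2027-10-02

The 21st occurrence is 20 intervals after the first: 20 × 21 = 420 days after 2026-08-08.
August has 31 days — 23 days to the end of August leaves 397.
September has 30 days (367 left).
October has 31 days (336 left).
November has 30 days (306 left).
December has 31 days (275 left).
January has 31 days (244 left).
February has 28 days (216 left).
March has 31 days (185 left).
April has 30 days (155 left).
May has 31 days (124 left).
June has 30 days (94 left).
July has 31 days (63 left).
August has 31 days (32 left).
September has 30 days (2 left).
2 days into October → 2027-10-02.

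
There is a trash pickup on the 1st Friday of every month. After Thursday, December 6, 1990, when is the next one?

December 1990 starts on a Saturday, so its 1st Friday is December 7, 1990 (6 days in).
December 7, 1990 is after December 6, 1990, so that is the next one.

December 7, 1990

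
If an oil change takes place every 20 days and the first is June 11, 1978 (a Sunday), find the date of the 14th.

February 26, 1979

The 14th occurrence is 13 intervals after the first: 13 × 20 = 260 days after June 11, 1978.
June has 30 days — 19 days to the end of June leaves 241.
July has 31 days (210 left).
August has 31 days (179 left).
September has 30 days (149 left).
October has 31 days (118 left).
November has 30 days (88 left).
December has 31 days (57 left).
January has 31 days (26 left).
26 days into February → February 26, 1979.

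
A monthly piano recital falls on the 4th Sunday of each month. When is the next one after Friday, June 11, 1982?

June 1982 starts on a Tuesday; its first Sunday is the 6th, so the 4th Sunday is the 27th — June 27, 1982.
June 27, 1982 is after June 11, 1982, so that is the next one.

June 27, 1982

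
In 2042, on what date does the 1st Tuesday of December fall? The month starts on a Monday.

2042-12-02

December 2042 begins on a Monday, so the first Tuesday is December 2 (1 day later).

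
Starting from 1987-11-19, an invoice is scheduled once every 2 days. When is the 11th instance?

The 11th occurrence is 10 intervals after the first: 10 × 2 = 20 days after 1987-11-19.
November has 30 days — 11 days to the end of November leaves 9.
9 days into December → 1987-12-09.

1987-12-09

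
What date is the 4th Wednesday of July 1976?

The first Wednesday of July 1976 is July 7.
The 4th Wednesday is 3 weeks later: 7 + 21 = 28.

1976-07-28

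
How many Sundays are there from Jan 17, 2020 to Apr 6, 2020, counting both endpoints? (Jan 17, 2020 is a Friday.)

Jan 17, 2020 is a Friday; the first Sunday on or after it is Jan 19, 2020 (2 days later).
From Jan 19, 2020 to Apr 6, 2020: 12 + 29 + 31 + 6 = 78 days (rest of Jan, Feb, Mar, Apr).
78 ÷ 7 = 11 full weeks with remainder 1, so 11 more Sundays after the first → 12.

12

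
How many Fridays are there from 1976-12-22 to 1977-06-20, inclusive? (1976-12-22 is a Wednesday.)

26

1976-12-22 is a Wednesday; the first Friday on or after it is 1976-12-24 (2 days later).
From 1976-12-24 to 1977-06-20: 7 + 31 + 28 + 31 + 30 + 31 + 20 = 178 days (rest of December, January, February, March, April, May, June).
178 ÷ 7 = 25 full weeks with remainder 3, so 25 more Fridays after the first → 26.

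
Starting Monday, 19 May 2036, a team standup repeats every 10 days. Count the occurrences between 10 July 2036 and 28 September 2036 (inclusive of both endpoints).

Occurrences land 10·i days after 19 May 2036 for i = 0, 1, 2, …
10 July 2036 is 52 days after the start; 52 ÷ 10 = 5 remainder 2; since the remainder is 2, round up to i = 6. First occurrence in the window: #7 on 18 July 2036 (6×10 = 60 days in).
28 September 2036 is 132 days after the start; 132 ÷ 10 = 13 remainder 2. Last occurrence in the window: #14 on 26 September 2036.
Occurrences #7 through #14: 8 in total.

8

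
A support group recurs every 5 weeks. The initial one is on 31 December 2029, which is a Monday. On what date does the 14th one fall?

31 March 2031

The 14th occurrence is 13 intervals after the first: 13 × 35 = 455 days after 31 December 2029.
December has 31 days — 0 days to the end of December leaves 455.
2030 has 365 days (90 left).
January has 31 days (59 left).
February has 28 days (31 left).
31 days into March → 31 March 2031.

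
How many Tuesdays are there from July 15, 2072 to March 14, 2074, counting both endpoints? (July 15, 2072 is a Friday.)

July 15, 2072 is a Friday; the first Tuesday on or after it is July 19, 2072 (4 days later).
From July 19, 2072 to March 14, 2074: 165 + 365 + 73 = 603 days (rest of 2072, 2073, to March 14, 2074 in 2074).
603 ÷ 7 = 86 full weeks with remainder 1, so 86 more Tuesdays after the first → 87.

87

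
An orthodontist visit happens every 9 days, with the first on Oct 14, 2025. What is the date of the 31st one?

Jul 11, 2026

The 31st occurrence is 30 intervals after the first: 30 × 9 = 270 days after Oct 14, 2025.
Oct has 31 days — 17 days to the end of Oct leaves 253.
Nov has 30 days (223 left).
Dec has 31 days (192 left).
Jan has 31 days (161 left).
Feb has 28 days (133 left).
Mar has 31 days (102 left).
Apr has 30 days (72 left).
May has 31 days (41 left).
Jun has 30 days (11 left).
11 days into Jul → Jul 11, 2026.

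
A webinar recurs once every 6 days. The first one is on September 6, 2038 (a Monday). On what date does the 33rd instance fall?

March 17, 2039

The 33rd occurrence is 32 intervals after the first: 32 × 6 = 192 days after September 6, 2038.
September has 30 days — 24 days to the end of September leaves 168.
October has 31 days (137 left).
November has 30 days (107 left).
December has 31 days (76 left).
January has 31 days (45 left).
February has 28 days (17 left).
17 days into March → March 17, 2039.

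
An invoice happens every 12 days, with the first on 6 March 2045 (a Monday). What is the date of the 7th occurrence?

17 May 2045

The 7th occurrence is 6 intervals after the first: 6 × 12 = 72 days after 6 March 2045.
March has 31 days — 25 days to the end of March leaves 47.
April has 30 days (17 left).
17 days into May → 17 May 2045.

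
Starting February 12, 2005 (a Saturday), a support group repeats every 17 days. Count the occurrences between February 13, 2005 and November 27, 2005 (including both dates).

16

Occurrences land 17·i days after February 12, 2005 for i = 0, 1, 2, …
February 13, 2005 is 1 day after the start; 1 ÷ 17 = 0 remainder 1; since the remainder is 1, round up to i = 1. First occurrence in the window: #2 on March 1, 2005 (1×17 = 17 days in).
November 27, 2005 is 288 days after the start; 288 ÷ 17 = 16 remainder 16. Last occurrence in the window: #17 on November 11, 2005.
Occurrences #2 through #17: 16 in total.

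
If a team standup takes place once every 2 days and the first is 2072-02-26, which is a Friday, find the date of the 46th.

The 46th occurrence is 45 intervals after the first: 45 × 2 = 90 days after 2072-02-26.
February has 29 days — 3 days to the end of February leaves 87.
March has 31 days (56 left).
April has 30 days (26 left).
26 days into May → 2072-05-26.

2072-05-26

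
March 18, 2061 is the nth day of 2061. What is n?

77

Days in months before March: 31 + 28 = 59.
Plus 18 days into March → day 77.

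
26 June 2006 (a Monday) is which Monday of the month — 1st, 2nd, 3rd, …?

4th

Day 26 falls in week ⌈26/7⌉ of the month.
Days 1–7 hold the 1st Monday, 8–14 the 2nd, 15–21 the 3rd, 22–28 the 4th, 29–31 the 5th.
26 is in the range for the 4th.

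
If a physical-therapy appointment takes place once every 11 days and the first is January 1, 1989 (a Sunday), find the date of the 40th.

March 6, 1990

The 40th occurrence is 39 intervals after the first: 39 × 11 = 429 days after January 1, 1989.
January has 31 days — 30 days to the end of January leaves 399.
February has 28 days (371 left).
March has 31 days (340 left).
April has 30 days (310 left).
May has 31 days (279 left).
June has 30 days (249 left).
July has 31 days (218 left).
August has 31 days (187 left).
September has 30 days (157 left).
October has 31 days (126 left).
November has 30 days (96 left).
December has 31 days (65 left).
January has 31 days (34 left).
February has 28 days (6 left).
6 days into March → March 6, 1990.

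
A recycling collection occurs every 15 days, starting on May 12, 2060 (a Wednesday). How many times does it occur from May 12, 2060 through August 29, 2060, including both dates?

Occurrences land 15·i days after May 12, 2060 for i = 0, 1, 2, …
The window opens on the start date, so the first occurrence inside is #1 on May 12, 2060.
August 29, 2060 is 109 days after the start; 109 ÷ 15 = 7 remainder 4. Last occurrence in the window: #8 on August 25, 2060.
Occurrences #1 through #8: 8 in total.

8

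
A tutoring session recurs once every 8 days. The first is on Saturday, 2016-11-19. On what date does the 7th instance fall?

The 7th occurrence is 6 intervals after the first: 6 × 8 = 48 days after 2016-11-19.
November has 30 days — 11 days to the end of November leaves 37.
December has 31 days (6 left).
6 days into January → 2017-01-06.

2017-01-06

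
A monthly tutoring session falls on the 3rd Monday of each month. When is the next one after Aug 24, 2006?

Sep 18, 2006

Aug 2006 starts on a Tuesday; its first Monday is the 7th, so the 3rd Monday is the 21st — Aug 21, 2006.
That is not after Aug 24, 2006, so look at Sep 2006.
Sep 2006 starts on a Friday; its first Monday is the 4th, so the 3rd Monday is the 18th — Sep 18, 2006.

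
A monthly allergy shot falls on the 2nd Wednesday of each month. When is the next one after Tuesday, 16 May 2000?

May 2000 starts on a Monday; its first Wednesday is the 3rd, so the 2nd Wednesday is the 10th — 10 May 2000.
That is not after 16 May 2000, so look at June 2000.
June 2000 starts on a Thursday; its first Wednesday is the 7th, so the 2nd Wednesday is the 14th — 14 June 2000.

14 June 2000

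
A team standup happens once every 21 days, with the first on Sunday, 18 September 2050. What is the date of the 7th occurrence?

The 7th occurrence is 6 intervals after the first: 6 × 21 = 126 days after 18 September 2050.
September has 30 days — 12 days to the end of September leaves 114.
October has 31 days (83 left).
November has 30 days (53 left).
December has 31 days (22 left).
22 days into January → 22 January 2051.

22 January 2051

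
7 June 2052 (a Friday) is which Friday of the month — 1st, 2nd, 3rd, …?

1st

Day 7 falls in week ⌈7/7⌉ of the month.
Days 1–7 hold the 1st Friday, 8–14 the 2nd, 15–21 the 3rd, 22–28 the 4th, 29–31 the 5th.
7 is in the range for the 1st.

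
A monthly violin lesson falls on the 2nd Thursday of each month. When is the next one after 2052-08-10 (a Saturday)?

2052-09-12

August 2052 starts on a Thursday; its first Thursday is the 1st, so the 2nd Thursday is the 8th — 2052-08-08.
That is not after 2052-08-10, so look at September 2052.
September 2052 starts on a Sunday; its first Thursday is the 5th, so the 2nd Thursday is the 12th — 2052-09-12.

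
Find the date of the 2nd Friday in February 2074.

9 February 2074

The first Friday of February 2074 is February 2.
The 2nd Friday is 1 weeks later: 2 + 7 = 9.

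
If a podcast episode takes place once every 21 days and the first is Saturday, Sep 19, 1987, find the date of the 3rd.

The 3rd occurrence is 2 intervals after the first: 2 × 21 = 42 days after Sep 19, 1987.
Sep has 30 days — 11 days to the end of Sep leaves 31.
31 days into Oct → Oct 31, 1987.

Oct 31, 1987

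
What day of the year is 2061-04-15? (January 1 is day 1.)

105

Days in months before April: 31 + 28 + 31 = 90.
Plus 15 days into April → day 105.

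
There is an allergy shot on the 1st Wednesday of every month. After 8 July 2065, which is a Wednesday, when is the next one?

5 August 2065

July 2065 starts on a Wednesday, so its 1st Wednesday is 1 July 2065.
That is not after 8 July 2065, so look at August 2065.
August 2065 starts on a Saturday, so its 1st Wednesday is 5 August 2065 (4 days in).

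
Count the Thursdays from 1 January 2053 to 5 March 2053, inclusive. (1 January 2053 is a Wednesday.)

9

1 January 2053 is a Wednesday; the first Thursday on or after it is 2 January 2053 (1 day later).
From 2 January 2053 to 5 March 2053: 29 + 28 + 5 = 62 days (rest of January, February, March).
62 ÷ 7 = 8 full weeks with remainder 6, so 8 more Thursdays after the first → 9.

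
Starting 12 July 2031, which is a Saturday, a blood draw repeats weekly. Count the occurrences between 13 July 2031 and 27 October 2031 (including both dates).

15

Occurrences land 7·i days after 12 July 2031 for i = 0, 1, 2, …
13 July 2031 is 1 day after the start; 1 ÷ 7 = 0 remainder 1; since the remainder is 1, round up to i = 1. First occurrence in the window: #2 on 19 July 2031 (1×7 = 7 days in).
27 October 2031 is 107 days after the start; 107 ÷ 7 = 15 remainder 2. Last occurrence in the window: #16 on 25 October 2031.
Occurrences #2 through #16: 15 in total.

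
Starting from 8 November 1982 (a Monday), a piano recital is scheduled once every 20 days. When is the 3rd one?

The 3rd occurrence is 2 intervals after the first: 2 × 20 = 40 days after 8 November 1982.
November has 30 days — 22 days to the end of November leaves 18.
18 days into December → 18 December 1982.

18 December 1982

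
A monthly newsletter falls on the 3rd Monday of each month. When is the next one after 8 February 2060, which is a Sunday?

16 February 2060

February 2060 starts on a Sunday; its first Monday is the 2nd, so the 3rd Monday is the 16th — 16 February 2060.
16 February 2060 is after 8 February 2060, so that is the next one.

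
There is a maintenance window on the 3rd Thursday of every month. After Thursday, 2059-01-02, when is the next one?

2059-01-16

January 2059 starts on a Wednesday; its first Thursday is the 2nd, so the 3rd Thursday is the 16th — 2059-01-16.
2059-01-16 is after 2059-01-02, so that is the next one.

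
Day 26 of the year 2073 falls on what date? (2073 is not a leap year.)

26 into Jan → Jan 26.

Jan 26, 2073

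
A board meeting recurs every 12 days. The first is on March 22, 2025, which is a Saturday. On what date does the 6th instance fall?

May 21, 2025

The 6th occurrence is 5 intervals after the first: 5 × 12 = 60 days after March 22, 2025.
March has 31 days — 9 days to the end of March leaves 51.
April has 30 days (21 left).
21 days into May → May 21, 2025.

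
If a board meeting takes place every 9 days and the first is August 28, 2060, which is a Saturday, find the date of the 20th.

The 20th occurrence is 19 intervals after the first: 19 × 9 = 171 days after August 28, 2060.
August has 31 days — 3 days to the end of August leaves 168.
September has 30 days (138 left).
October has 31 days (107 left).
November has 30 days (77 left).
December has 31 days (46 left).
January has 31 days (15 left).
15 days into February → February 15, 2061.

February 15, 2061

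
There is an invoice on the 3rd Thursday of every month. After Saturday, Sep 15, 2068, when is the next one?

Sep 20, 2068

Sep 2068 starts on a Saturday; its first Thursday is the 6th, so the 3rd Thursday is the 20th — Sep 20, 2068.
Sep 20, 2068 is after Sep 15, 2068, so that is the next one.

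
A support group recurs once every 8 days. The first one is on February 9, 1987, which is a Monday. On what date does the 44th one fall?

The 44th occurrence is 43 intervals after the first: 43 × 8 = 344 days after February 9, 1987.
February has 28 days — 19 days to the end of February leaves 325.
March has 31 days (294 left).
April has 30 days (264 left).
May has 31 days (233 left).
June has 30 days (203 left).
July has 31 days (172 left).
August has 31 days (141 left).
September has 30 days (111 left).
October has 31 days (80 left).
November has 30 days (50 left).
December has 31 days (19 left).
19 days into January → January 19, 1988.

January 19, 1988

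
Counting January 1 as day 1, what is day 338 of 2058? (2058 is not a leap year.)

January has 31 days (338 − 31 = 307 remain).
February has 28 days (307 − 28 = 279 remain).
March has 31 days (279 − 31 = 248 remain).
April has 30 days (248 − 30 = 218 remain).
May has 31 days (218 − 31 = 187 remain).
June has 30 days (187 − 30 = 157 remain).
July has 31 days (157 − 31 = 126 remain).
August has 31 days (126 − 31 = 95 remain).
September has 30 days (95 − 30 = 65 remain).
October has 31 days (65 − 31 = 34 remain).
November has 30 days (34 − 30 = 4 remain).
4 into December → December 4.

December 4, 2058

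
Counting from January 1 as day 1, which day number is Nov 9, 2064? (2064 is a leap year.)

314

Days in months before Nov: 31 + 29 + 31 + 30 + 31 + 30 + 31 + 31 + 30 + 31 = 305.
Plus 9 days into Nov → day 314.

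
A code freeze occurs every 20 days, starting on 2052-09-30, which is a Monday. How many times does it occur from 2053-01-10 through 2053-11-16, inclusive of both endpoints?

Occurrences land 20·i days after 2052-09-30 for i = 0, 1, 2, …
2053-01-10 is 102 days after the start; 102 ÷ 20 = 5 remainder 2; since the remainder is 2, round up to i = 6. First occurrence in the window: #7 on 2053-01-28 (6×20 = 120 days in).
2053-11-16 is 412 days after the start; 412 ÷ 20 = 20 remainder 12. Last occurrence in the window: #21 on 2053-11-04.
Occurrences #7 through #21: 15 in total.

15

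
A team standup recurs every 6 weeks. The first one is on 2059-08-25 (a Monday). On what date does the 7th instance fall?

The 7th occurrence is 6 intervals after the first: 6 × 42 = 252 days after 2059-08-25.
August has 31 days — 6 days to the end of August leaves 246.
September has 30 days (216 left).
October has 31 days (185 left).
November has 30 days (155 left).
December has 31 days (124 left).
January has 31 days (93 left).
February has 29 days (64 left).
March has 31 days (33 left).
April has 30 days (3 left).
3 days into May → 2060-05-03.

2060-05-03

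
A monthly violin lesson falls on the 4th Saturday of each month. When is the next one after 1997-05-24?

1997-06-28

May 1997 starts on a Thursday; its first Saturday is the 3rd, so the 4th Saturday is the 24th — 1997-05-24.
That is not after 1997-05-24, so look at June 1997.
June 1997 starts on a Sunday; its first Saturday is the 7th, so the 4th Saturday is the 28th — 1997-06-28.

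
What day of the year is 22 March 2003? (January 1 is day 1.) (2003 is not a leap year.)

Days in months before March: 31 + 28 = 59.
Plus 22 days into March → day 81.

81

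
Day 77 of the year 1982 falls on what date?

18 March 1982

January has 31 days (77 − 31 = 46 remain).
February has 28 days (46 − 28 = 18 remain).
18 into March → March 18.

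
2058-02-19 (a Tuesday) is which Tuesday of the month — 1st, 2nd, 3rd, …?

3rd

Day 19 falls in week ⌈19/7⌉ of the month.
Days 1–7 hold the 1st Tuesday, 8–14 the 2nd, 15–21 the 3rd, 22–28 the 4th, 29–31 the 5th.
19 is in the range for the 3rd.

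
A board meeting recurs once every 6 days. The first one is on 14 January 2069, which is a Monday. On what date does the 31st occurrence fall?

13 July 2069

The 31st occurrence is 30 intervals after the first: 30 × 6 = 180 days after 14 January 2069.
January has 31 days — 17 days to the end of January leaves 163.
February has 28 days (135 left).
March has 31 days (104 left).
April has 30 days (74 left).
May has 31 days (43 left).
June has 30 days (13 left).
13 days into July → 13 July 2069.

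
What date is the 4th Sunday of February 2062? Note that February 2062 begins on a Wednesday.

February 26, 2062

February 2062 begins on a Wednesday, so the first Sunday is February 5 (4 days later).
The 4th Sunday is 3 weeks later: 5 + 21 = 26.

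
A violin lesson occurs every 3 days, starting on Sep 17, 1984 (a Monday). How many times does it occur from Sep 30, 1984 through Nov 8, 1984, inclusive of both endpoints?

13

Occurrences land 3·i days after Sep 17, 1984 for i = 0, 1, 2, …
Sep 30, 1984 is 13 days after the start; 13 ÷ 3 = 4 remainder 1; since the remainder is 1, round up to i = 5. First occurrence in the window: #6 on Oct 2, 1984 (5×3 = 15 days in).
Nov 8, 1984 is 52 days after the start; 52 ÷ 3 = 17 remainder 1. Last occurrence in the window: #18 on Nov 7, 1984.
Occurrences #6 through #18: 13 in total.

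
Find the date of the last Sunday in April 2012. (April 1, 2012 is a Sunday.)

April 29, 2012

April 2012 begins on a Sunday, so the first Sunday is April 1.
April 2012 has 30 days. Adding weeks: 1, 8, 15, 22, 29 — the last one ≤ 30 is the 29th.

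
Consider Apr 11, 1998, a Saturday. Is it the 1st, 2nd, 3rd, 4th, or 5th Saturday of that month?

Day 11 falls in week ⌈11/7⌉ of the month.
Days 1–7 hold the 1st Saturday, 8–14 the 2nd, 15–21 the 3rd, 22–28 the 4th, 29–31 the 5th.
11 is in the range for the 2nd.

2nd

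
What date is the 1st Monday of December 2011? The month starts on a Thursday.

5 December 2011

December 2011 begins on a Thursday, so the first Monday is December 5 (4 days later).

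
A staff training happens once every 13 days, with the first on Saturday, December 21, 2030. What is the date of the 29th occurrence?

The 29th occurrence is 28 intervals after the first: 28 × 13 = 364 days after December 21, 2030.
December has 31 days — 10 days to the end of December leaves 354.
January has 31 days (323 left).
February has 28 days (295 left).
March has 31 days (264 left).
April has 30 days (234 left).
May has 31 days (203 left).
June has 30 days (173 left).
July has 31 days (142 left).
August has 31 days (111 left).
September has 30 days (81 left).
October has 31 days (50 left).
November has 30 days (20 left).
20 days into December → December 20, 2031.

December 20, 2031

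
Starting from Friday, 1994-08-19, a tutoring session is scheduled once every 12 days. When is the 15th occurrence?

The 15th occurrence is 14 intervals after the first: 14 × 12 = 168 days after 1994-08-19.
August has 31 days — 12 days to the end of August leaves 156.
September has 30 days (126 left).
October has 31 days (95 left).
November has 30 days (65 left).
December has 31 days (34 left).
January has 31 days (3 left).
3 days into February → 1995-02-03.

1995-02-03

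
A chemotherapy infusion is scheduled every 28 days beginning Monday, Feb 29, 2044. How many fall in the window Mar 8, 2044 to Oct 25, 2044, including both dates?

8

Occurrences land 28·i days after Feb 29, 2044 for i = 0, 1, 2, …
Mar 8, 2044 is 8 days after the start; 8 ÷ 28 = 0 remainder 8; since the remainder is 8, round up to i = 1. First occurrence in the window: #2 on Mar 28, 2044 (1×28 = 28 days in).
Oct 25, 2044 is 239 days after the start; 239 ÷ 28 = 8 remainder 15. Last occurrence in the window: #9 on Oct 10, 2044.
Occurrences #2 through #9: 8 in total.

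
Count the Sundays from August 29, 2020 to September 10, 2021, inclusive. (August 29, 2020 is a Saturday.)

54

August 29, 2020 is a Saturday; the first Sunday on or after it is August 30, 2020 (1 day later).
From August 30, 2020 to September 10, 2021: 123 + 253 = 376 days (rest of 2020, to September 10, 2021 in 2021).
376 ÷ 7 = 53 full weeks with remainder 5, so 53 more Sundays after the first → 54.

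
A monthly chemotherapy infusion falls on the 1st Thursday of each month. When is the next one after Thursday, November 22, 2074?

November 2074 starts on a Thursday, so its 1st Thursday is November 1, 2074.
That is not after November 22, 2074, so look at December 2074.
December 2074 starts on a Saturday, so its 1st Thursday is December 6, 2074 (5 days in).

December 6, 2074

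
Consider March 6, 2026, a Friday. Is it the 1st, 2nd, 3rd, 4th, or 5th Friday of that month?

1st

Day 6 falls in week ⌈6/7⌉ of the month.
Days 1–7 hold the 1st Friday, 8–14 the 2nd, 15–21 the 3rd, 22–28 the 4th, 29–31 the 5th.
6 is in the range for the 1st.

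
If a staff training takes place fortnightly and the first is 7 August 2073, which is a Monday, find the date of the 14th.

The 14th occurrence is 13 intervals after the first: 13 × 14 = 182 days after 7 August 2073.
August has 31 days — 24 days to the end of August leaves 158.
September has 30 days (128 left).
October has 31 days (97 left).
November has 30 days (67 left).
December has 31 days (36 left).
January has 31 days (5 left).
5 days into February → 5 February 2074.

5 February 2074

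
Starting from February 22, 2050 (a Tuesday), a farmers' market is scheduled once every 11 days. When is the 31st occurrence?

The 31st occurrence is 30 intervals after the first: 30 × 11 = 330 days after February 22, 2050.
February has 28 days — 6 days to the end of February leaves 324.
March has 31 days (293 left).
April has 30 days (263 left).
May has 31 days (232 left).
June has 30 days (202 left).
July has 31 days (171 left).
August has 31 days (140 left).
September has 30 days (110 left).
October has 31 days (79 left).
November has 30 days (49 left).
December has 31 days (18 left).
18 days into January → January 18, 2051.

January 18, 2051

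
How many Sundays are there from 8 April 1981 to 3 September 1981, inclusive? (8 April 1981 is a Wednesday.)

21

8 April 1981 is a Wednesday; the first Sunday on or after it is 12 April 1981 (4 days later).
From 12 April 1981 to 3 September 1981: 18 + 31 + 30 + 31 + 31 + 3 = 144 days (rest of April, May, June, July, August, September).
144 ÷ 7 = 20 full weeks with remainder 4, so 20 more Sundays after the first → 21.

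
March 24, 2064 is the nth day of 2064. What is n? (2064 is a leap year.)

84

Days in months before March: 31 + 29 = 60.
Plus 24 days into March → day 84.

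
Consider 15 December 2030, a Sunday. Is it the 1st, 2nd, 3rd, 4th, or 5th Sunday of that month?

3rd

Day 15 falls in week ⌈15/7⌉ of the month.
Days 1–7 hold the 1st Sunday, 8–14 the 2nd, 15–21 the 3rd, 22–28 the 4th, 29–31 the 5th.
15 is in the range for the 3rd.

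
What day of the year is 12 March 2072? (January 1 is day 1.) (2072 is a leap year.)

72

Days in months before March: 31 + 29 = 60.
Plus 12 days into March → day 72.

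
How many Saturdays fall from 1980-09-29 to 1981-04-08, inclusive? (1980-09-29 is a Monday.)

27

1980-09-29 is a Monday; the first Saturday on or after it is 1980-10-04 (5 days later).
From 1980-10-04 to 1981-04-08: 27 + 30 + 31 + 31 + 28 + 31 + 8 = 186 days (rest of October, November, December, January, February, March, April).
186 ÷ 7 = 26 full weeks with remainder 4, so 26 more Saturdays after the first → 27.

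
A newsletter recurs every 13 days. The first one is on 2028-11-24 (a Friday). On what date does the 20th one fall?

2029-07-29

The 20th occurrence is 19 intervals after the first: 19 × 13 = 247 days after 2028-11-24.
November has 30 days — 6 days to the end of November leaves 241.
December has 31 days (210 left).
January has 31 days (179 left).
February has 28 days (151 left).
March has 31 days (120 left).
April has 30 days (90 left).
May has 31 days (59 left).
June has 30 days (29 left).
29 days into July → 2029-07-29.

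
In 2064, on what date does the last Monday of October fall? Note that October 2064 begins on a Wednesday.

October 27, 2064

October 2064 begins on a Wednesday, so the first Monday is October 6 (5 days later).
October 2064 has 31 days. Adding weeks: 6, 13, 20, 27 — the last one ≤ 31 is the 27th.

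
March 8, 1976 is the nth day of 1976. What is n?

Days in months before March: 31 + 29 = 60.
Plus 8 days into March → day 68.

68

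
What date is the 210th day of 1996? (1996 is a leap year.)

Jan has 31 days (210 − 31 = 179 remain).
Feb has 29 days (179 − 29 = 150 remain).
Mar has 31 days (150 − 31 = 119 remain).
Apr has 30 days (119 − 30 = 89 remain).
May has 31 days (89 − 31 = 58 remain).
Jun has 30 days (58 − 30 = 28 remain).
28 into Jul → Jul 28.

Jul 28, 1996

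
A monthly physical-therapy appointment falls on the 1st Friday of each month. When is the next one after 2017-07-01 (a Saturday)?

July 2017 starts on a Saturday, so its 1st Friday is 2017-07-07 (6 days in).
2017-07-07 is after 2017-07-01, so that is the next one.

2017-07-07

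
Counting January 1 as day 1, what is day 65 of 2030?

Mar 6, 2030

Jan has 31 days (65 − 31 = 34 remain).
Feb has 28 days (34 − 28 = 6 remain).
6 into Mar → Mar 6.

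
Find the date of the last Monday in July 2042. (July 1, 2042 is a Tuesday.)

July 28, 2042

July 2042 begins on a Tuesday, so the first Monday is July 7 (6 days later).
July 2042 has 31 days. Adding weeks: 7, 14, 21, 28 — the last one ≤ 31 is the 28th.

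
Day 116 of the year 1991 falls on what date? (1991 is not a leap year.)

January has 31 days (116 − 31 = 85 remain).
February has 28 days (85 − 28 = 57 remain).
March has 31 days (57 − 31 = 26 remain).
26 into April → April 26.

26 April 1991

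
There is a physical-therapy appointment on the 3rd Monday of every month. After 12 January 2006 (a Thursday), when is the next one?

16 January 2006

January 2006 starts on a Sunday; its first Monday is the 2nd, so the 3rd Monday is the 16th — 16 January 2006.
16 January 2006 is after 12 January 2006, so that is the next one.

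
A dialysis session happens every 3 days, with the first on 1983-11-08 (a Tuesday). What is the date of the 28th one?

1984-01-28

The 28th occurrence is 27 intervals after the first: 27 × 3 = 81 days after 1983-11-08.
November has 30 days — 22 days to the end of November leaves 59.
December has 31 days (28 left).
28 days into January → 1984-01-28.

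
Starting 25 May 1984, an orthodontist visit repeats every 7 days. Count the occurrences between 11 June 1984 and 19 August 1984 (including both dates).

Occurrences land 7·i days after 25 May 1984 for i = 0, 1, 2, …
11 June 1984 is 17 days after the start; 17 ÷ 7 = 2 remainder 3; since the remainder is 3, round up to i = 3. First occurrence in the window: #4 on 15 June 1984 (3×7 = 21 days in).
19 August 1984 is 86 days after the start; 86 ÷ 7 = 12 remainder 2. Last occurrence in the window: #13 on 17 August 1984.
Occurrences #4 through #13: 10 in total.

10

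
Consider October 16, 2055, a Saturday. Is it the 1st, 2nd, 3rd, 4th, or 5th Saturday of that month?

Day 16 falls in week ⌈16/7⌉ of the month.
Days 1–7 hold the 1st Saturday, 8–14 the 2nd, 15–21 the 3rd, 22–28 the 4th, 29–31 the 5th.
16 is in the range for the 3rd.

3rd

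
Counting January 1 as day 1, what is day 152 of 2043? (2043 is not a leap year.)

Jun 1, 2043

Jan has 31 days (152 − 31 = 121 remain).
Feb has 28 days (121 − 28 = 93 remain).
Mar has 31 days (93 − 31 = 62 remain).
Apr has 30 days (62 − 30 = 32 remain).
May has 31 days (32 − 31 = 1 remain).
1 into Jun → Jun 1.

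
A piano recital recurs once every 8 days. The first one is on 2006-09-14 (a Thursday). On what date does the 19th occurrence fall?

2007-02-05

The 19th occurrence is 18 intervals after the first: 18 × 8 = 144 days after 2006-09-14.
September has 30 days — 16 days to the end of September leaves 128.
October has 31 days (97 left).
November has 30 days (67 left).
December has 31 days (36 left).
January has 31 days (5 left).
5 days into February → 2007-02-05.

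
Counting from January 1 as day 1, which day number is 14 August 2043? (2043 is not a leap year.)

226

Days in months before August: 31 + 28 + 31 + 30 + 31 + 30 + 31 = 212.
Plus 14 days into August → day 226.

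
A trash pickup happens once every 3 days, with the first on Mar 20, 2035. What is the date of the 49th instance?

Aug 11, 2035

The 49th occurrence is 48 intervals after the first: 48 × 3 = 144 days after Mar 20, 2035.
Mar has 31 days — 11 days to the end of Mar leaves 133.
Apr has 30 days (103 left).
May has 31 days (72 left).
Jun has 30 days (42 left).
Jul has 31 days (11 left).
11 days into Aug → Aug 11, 2035.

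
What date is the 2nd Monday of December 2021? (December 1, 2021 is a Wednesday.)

December 2021 begins on a Wednesday, so the first Monday is December 6 (5 days later).
The 2nd Monday is 1 weeks later: 6 + 7 = 13.

2021-12-13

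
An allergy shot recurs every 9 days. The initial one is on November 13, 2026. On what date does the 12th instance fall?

The 12th occurrence is 11 intervals after the first: 11 × 9 = 99 days after November 13, 2026.
November has 30 days — 17 days to the end of November leaves 82.
December has 31 days (51 left).
January has 31 days (20 left).
20 days into February → February 20, 2027.

February 20, 2027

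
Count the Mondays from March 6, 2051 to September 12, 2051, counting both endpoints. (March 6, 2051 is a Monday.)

28

March 6, 2051 is a Monday; the first Monday on or after it is March 6, 2051.
From March 6, 2051 to September 12, 2051: 25 + 30 + 31 + 30 + 31 + 31 + 12 = 190 days (rest of March, April, May, June, July, August, September).
190 ÷ 7 = 27 full weeks with remainder 1, so 27 more Mondays after the first → 28.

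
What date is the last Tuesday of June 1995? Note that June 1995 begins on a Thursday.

June 27, 1995

June 1995 begins on a Thursday, so the first Tuesday is June 6 (5 days later).
June 1995 has 30 days. Adding weeks: 6, 13, 20, 27 — the last one ≤ 30 is the 27th.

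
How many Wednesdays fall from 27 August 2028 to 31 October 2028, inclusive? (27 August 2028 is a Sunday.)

27 August 2028 is a Sunday; the first Wednesday on or after it is 30 August 2028 (3 days later).
From 30 August 2028 to 31 October 2028: 1 + 30 + 31 = 62 days (rest of August, September, October).
62 ÷ 7 = 8 full weeks with remainder 6, so 8 more Wednesdays after the first → 9.

9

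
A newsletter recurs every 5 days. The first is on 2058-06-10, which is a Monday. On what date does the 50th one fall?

The 50th occurrence is 49 intervals after the first: 49 × 5 = 245 days after 2058-06-10.
June has 30 days — 20 days to the end of June leaves 225.
July has 31 days (194 left).
August has 31 days (163 left).
September has 30 days (133 left).
October has 31 days (102 left).
November has 30 days (72 left).
December has 31 days (41 left).
January has 31 days (10 left).
10 days into February → 2059-02-10.

2059-02-10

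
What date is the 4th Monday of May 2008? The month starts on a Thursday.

May 2008 begins on a Thursday, so the first Monday is May 5 (4 days later).
The 4th Monday is 3 weeks later: 5 + 21 = 26.

May 26, 2008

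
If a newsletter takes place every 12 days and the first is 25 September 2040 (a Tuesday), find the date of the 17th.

5 April 2041

The 17th occurrence is 16 intervals after the first: 16 × 12 = 192 days after 25 September 2040.
September has 30 days — 5 days to the end of September leaves 187.
October has 31 days (156 left).
November has 30 days (126 left).
December has 31 days (95 left).
January has 31 days (64 left).
February has 28 days (36 left).
March has 31 days (5 left).
5 days into April → 5 April 2041.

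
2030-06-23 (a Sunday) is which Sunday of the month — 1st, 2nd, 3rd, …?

4th

Day 23 falls in week ⌈23/7⌉ of the month.
Days 1–7 hold the 1st Sunday, 8–14 the 2nd, 15–21 the 3rd, 22–28 the 4th, 29–31 the 5th.
23 is in the range for the 4th.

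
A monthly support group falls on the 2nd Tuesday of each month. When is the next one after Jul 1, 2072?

Jul 12, 2072

Jul 2072 starts on a Friday; its first Tuesday is the 5th, so the 2nd Tuesday is the 12th — Jul 12, 2072.
Jul 12, 2072 is after Jul 1, 2072, so that is the next one.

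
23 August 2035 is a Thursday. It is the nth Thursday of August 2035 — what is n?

4th

Day 23 falls in week ⌈23/7⌉ of the month.
Days 1–7 hold the 1st Thursday, 8–14 the 2nd, 15–21 the 3rd, 22–28 the 4th, 29–31 the 5th.
23 is in the range for the 4th.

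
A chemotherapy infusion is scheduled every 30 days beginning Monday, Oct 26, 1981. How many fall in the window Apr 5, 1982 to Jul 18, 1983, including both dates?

Occurrences land 30·i days after Oct 26, 1981 for i = 0, 1, 2, …
Apr 5, 1982 is 161 days after the start; 161 ÷ 30 = 5 remainder 11; since the remainder is 11, round up to i = 6. First occurrence in the window: #7 on Apr 24, 1982 (6×30 = 180 days in).
Jul 18, 1983 is 630 days after the start; 630 ÷ 30 = 21 remainder 0. Last occurrence in the window: #22 on Jul 18, 1983.
Occurrences #7 through #22: 16 in total.

16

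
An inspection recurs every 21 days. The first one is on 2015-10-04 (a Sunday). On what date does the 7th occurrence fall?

2016-02-07

The 7th occurrence is 6 intervals after the first: 6 × 21 = 126 days after 2015-10-04.
October has 31 days — 27 days to the end of October leaves 99.
November has 30 days (69 left).
December has 31 days (38 left).
January has 31 days (7 left).
7 days into February → 2016-02-07.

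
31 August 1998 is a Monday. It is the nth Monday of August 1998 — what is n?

5th

Day 31 falls in week ⌈31/7⌉ of the month.
Days 1–7 hold the 1st Monday, 8–14 the 2nd, 15–21 the 3rd, 22–28 the 4th, 29–31 the 5th.
31 is in the range for the 5th.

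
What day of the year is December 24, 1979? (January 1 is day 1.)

Days in months before December: 31 + 28 + 31 + 30 + 31 + 30 + 31 + 31 + 30 + 31 + 30 = 334.
Plus 24 days into December → day 358.

358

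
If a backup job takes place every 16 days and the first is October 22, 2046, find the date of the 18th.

July 21, 2047

The 18th occurrence is 17 intervals after the first: 17 × 16 = 272 days after October 22, 2046.
October has 31 days — 9 days to the end of October leaves 263.
November has 30 days (233 left).
December has 31 days (202 left).
January has 31 days (171 left).
February has 28 days (143 left).
March has 31 days (112 left).
April has 30 days (82 left).
May has 31 days (51 left).
June has 30 days (21 left).
21 days into July → July 21, 2047.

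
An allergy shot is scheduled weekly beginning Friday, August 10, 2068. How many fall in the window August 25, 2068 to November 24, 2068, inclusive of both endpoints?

Occurrences land 7·i days after August 10, 2068 for i = 0, 1, 2, …
August 25, 2068 is 15 days after the start; 15 ÷ 7 = 2 remainder 1; since the remainder is 1, round up to i = 3. First occurrence in the window: #4 on August 31, 2068 (3×7 = 21 days in).
November 24, 2068 is 106 days after the start; 106 ÷ 7 = 15 remainder 1. Last occurrence in the window: #16 on November 23, 2068.
Occurrences #4 through #16: 13 in total.

13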